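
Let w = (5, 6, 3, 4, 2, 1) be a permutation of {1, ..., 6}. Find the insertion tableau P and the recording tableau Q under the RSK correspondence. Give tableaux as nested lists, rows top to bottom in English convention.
P = [[1, 4], [2, 6], [3], [5]], Q = [[1, 2], [3, 4], [5], [6]]

Insert each entry of the permutation into P by Schensted row insertion, recording in Q the position of each new cell.

Insert 5: appended to row 1. P = [[5]], Q = [[1]].
Insert 6: appended to row 1. P = [[5, 6]], Q = [[1, 2]].
Insert 3: 3 bumps 5 from row 1; 5 starts row 2. P = [[3, 6], [5]], Q = [[1, 2], [3]].
Insert 4: 4 bumps 6 from row 1; 6 appends to row 2. P = [[3, 4], [5, 6]], Q = [[1, 2], [3, 4]].
Insert 2: 2 bumps 3 from row 1; 3 bumps 5 from row 2; 5 starts row 3. P = [[2, 4], [3, 6], [5]], Q = [[1, 2], [3, 4], [5]].
Insert 1: 1 bumps 2 from row 1; 2 bumps 3 from row 2; 3 bumps 5 from row 3; 5 starts row 4. P = [[1, 4], [2, 6], [3], [5]], Q = [[1, 2], [3, 4], [5], [6]].

So P = [[1, 4], [2, 6], [3], [5]], Q = [[1, 2], [3, 4], [5], [6]].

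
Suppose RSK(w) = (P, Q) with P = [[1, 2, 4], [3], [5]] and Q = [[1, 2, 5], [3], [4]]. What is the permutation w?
1 5 3 2 4

Reverse the RSK construction: for i from n down to 1, find the cell of Q containing i, remove the entry at that cell from P, and reverse-bump it up through P; the value ejected from row 1 is w(i).

Step i=5: Q has 5 at row 1, column 3; remove that cell from P, ejecting 4. So w(5) = 4. P is now [[1, 2], [3], [5]].
Step i=4: Q has 4 at row 3, column 1; remove 5 from row 3 of P and reverse-bump: 5 enters row 2 and ejects 3; 3 enters row 1 and ejects 2. So w(4) = 2. P is now [[1, 3], [5]].
Step i=3: Q has 3 at row 2, column 1; remove 5 from row 2 of P and reverse-bump: 5 enters row 1 and ejects 3. So w(3) = 3. P is now [[1, 5]].
Step i=2: Q has 2 at row 1, column 2; remove that cell from P, ejecting 5. So w(2) = 5. P is now [[1]].
Step i=1: Q has 1 at row 1, column 1; remove that cell from P, ejecting 1. So w(1) = 1. P is now [].

So w = 1 5 3 2 4.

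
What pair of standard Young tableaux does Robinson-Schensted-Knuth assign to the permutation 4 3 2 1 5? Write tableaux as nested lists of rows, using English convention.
Insert each entry of the permutation into P by Schensted row insertion, recording in Q the position of each new cell.

Insert 4: appended to row 1. P = [[4]].
Insert 3: 3 bumps 4 from row 1; 4 starts row 2. P = [[3], [4]].
Insert 2: 2 bumps 3 from row 1; 3 bumps 4 from row 2; 4 starts row 3. P = [[2], [3], [4]].
Insert 1: 1 bumps 2 from row 1; 2 bumps 3 from row 2; 3 bumps 4 from row 3; 4 starts row 4. P = [[1], [2], [3], [4]].
Insert 5: appended to row 1. P = [[1, 5], [2], [3], [4]].

So P = [[1, 5], [2], [3], [4]], Q = [[1, 5], [2], [3], [4]].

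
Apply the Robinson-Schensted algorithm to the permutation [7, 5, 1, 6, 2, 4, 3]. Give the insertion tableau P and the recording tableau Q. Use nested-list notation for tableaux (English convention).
P = [[1, 2, 3], [4, 6], [5], [7]], Q = [[1, 4, 6], [2, 5], [3], [7]]

Insert each entry of the permutation into P by Schensted row insertion, recording in Q the position of each new cell.

Insert 7: appended to row 1. P = [[7]].
Insert 5: 5 bumps 7 from row 1; 7 starts row 2. P = [[5], [7]].
Insert 1: 1 bumps 5 from row 1; 5 bumps 7 from row 2; 7 starts row 3. P = [[1], [5], [7]].
Insert 6: appended to row 1. P = [[1, 6], [5], [7]].
Insert 2: 2 bumps 6 from row 1; 6 appends to row 2. P = [[1, 2], [5, 6], [7]].
Insert 4: appended to row 1. P = [[1, 2, 4], [5, 6], [7]].
Insert 3: 3 bumps 4 from row 1; 4 bumps 5 from row 2; 5 bumps 7 from row 3; 7 starts row 4. P = [[1, 2, 3], [4, 6], [5], [7]].

So P = [[1, 2, 3], [4, 6], [5], [7]], Q = [[1, 4, 6], [2, 5], [3], [7]].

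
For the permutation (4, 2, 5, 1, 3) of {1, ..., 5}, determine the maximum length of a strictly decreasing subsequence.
3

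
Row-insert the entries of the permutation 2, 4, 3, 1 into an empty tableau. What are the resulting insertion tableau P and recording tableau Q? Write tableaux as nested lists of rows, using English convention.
Insert each entry of the permutation into P by Schensted row insertion, recording in Q the position of each new cell.

After inserting 2: P = [[2]].
After inserting 4: P = [[2, 4]].
After inserting 3: P = [[2, 3], [4]].
After inserting 1: P = [[1, 3], [2], [4]].

So P = [[1, 3], [2], [4]], Q = [[1, 2], [3], [4]].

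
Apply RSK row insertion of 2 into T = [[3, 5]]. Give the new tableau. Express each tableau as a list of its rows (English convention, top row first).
[[2, 5], [3]]

In row 1, 2 replaces 3 (the leftmost entry greater than 2); 3 is bumped to row 2. 3 starts a new row 2. The new tableau is [[2, 5], [3]].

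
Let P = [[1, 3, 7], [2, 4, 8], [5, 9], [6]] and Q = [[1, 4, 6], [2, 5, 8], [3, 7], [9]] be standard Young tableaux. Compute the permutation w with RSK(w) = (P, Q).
6 2 1 9 5 8 4 7 3

Reverse the RSK construction: for i from n down to 1, find the cell of Q containing i, remove the entry at that cell from P, and reverse-bump it up through P; the value ejected from row 1 is w(i).

Step i=9: Q has 9 at row 4, column 1; remove 6 from row 4 of P and reverse-bump: 6 enters row 3 and ejects 5; 5 enters row 2 and ejects 4; 4 enters row 1 and ejects 3. So w(9) = 3. P is now [[1, 4, 7], [2, 5, 8], [6, 9]].
Step i=8: Q has 8 at row 2, column 3; remove 8 from row 2 of P and reverse-bump: 8 enters row 1 and ejects 7. So w(8) = 7. P is now [[1, 4, 8], [2, 5], [6, 9]].
Step i=7: Q has 7 at row 3, column 2; remove 9 from row 3 of P and reverse-bump: 9 enters row 2 and ejects 5; 5 enters row 1 and ejects 4. So w(7) = 4. P is now [[1, 5, 8], [2, 9], [6]].
Step i=6: Q has 6 at row 1, column 3; remove that cell from P, ejecting 8. So w(6) = 8. P is now [[1, 5], [2, 9], [6]].
Step i=5: Q has 5 at row 2, column 2; remove 9 from row 2 of P and reverse-bump: 9 enters row 1 and ejects 5. So w(5) = 5. P is now [[1, 9], [2], [6]].
Step i=4: Q has 4 at row 1, column 2; remove that cell from P, ejecting 9. So w(4) = 9. P is now [[1], [2], [6]].
Step i=3: Q has 3 at row 3, column 1; remove 6 from row 3 of P and reverse-bump: 6 enters row 2 and ejects 2; 2 enters row 1 and ejects 1. So w(3) = 1. P is now [[2], [6]].
Step i=2: Q has 2 at row 2, column 1; remove 6 from row 2 of P and reverse-bump: 6 enters row 1 and ejects 2. So w(2) = 2. P is now [[6]].
Step i=1: Q has 1 at row 1, column 1; remove that cell from P, ejecting 6. So w(1) = 6. P is now [].

So w = 6 2 1 9 5 8 4 7 3.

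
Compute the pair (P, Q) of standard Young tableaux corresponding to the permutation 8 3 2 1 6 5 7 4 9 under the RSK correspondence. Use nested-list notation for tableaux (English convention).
Insert each entry of the permutation into P by Schensted row insertion, recording in Q the position of each new cell.

Insert 8: appended to row 1. P = [[8]], Q = [[1]].
Insert 3: 3 bumps 8 from row 1; 8 starts row 2. P = [[3], [8]], Q = [[1], [2]].
Insert 2: 2 bumps 3 from row 1; 3 bumps 8 from row 2; 8 starts row 3. P = [[2], [3], [8]], Q = [[1], [2], [3]].
Insert 1: 1 bumps 2 from row 1; 2 bumps 3 from row 2; 3 bumps 8 from row 3; 8 starts row 4. P = [[1], [2], [3], [8]], Q = [[1], [2], [3], [4]].
Insert 6: appended to row 1. P = [[1, 6], [2], [3], [8]], Q = [[1, 5], [2], [3], [4]].
Insert 5: 5 bumps 6 from row 1; 6 appends to row 2. P = [[1, 5], [2, 6], [3], [8]], Q = [[1, 5], [2, 6], [3], [4]].
Insert 7: appended to row 1. P = [[1, 5, 7], [2, 6], [3], [8]], Q = [[1, 5, 7], [2, 6], [3], [4]].
Insert 4: 4 bumps 5 from row 1; 5 bumps 6 from row 2; 6 appends to row 3. P = [[1, 4, 7], [2, 5], [3, 6], [8]], Q = [[1, 5, 7], [2, 6], [3, 8], [4]].
Insert 9: appended to row 1. P = [[1, 4, 7, 9], [2, 5], [3, 6], [8]], Q = [[1, 5, 7, 9], [2, 6], [3, 8], [4]].

So P = [[1, 4, 7, 9], [2, 5], [3, 6], [8]], Q = [[1, 5, 7, 9], [2, 6], [3, 8], [4]].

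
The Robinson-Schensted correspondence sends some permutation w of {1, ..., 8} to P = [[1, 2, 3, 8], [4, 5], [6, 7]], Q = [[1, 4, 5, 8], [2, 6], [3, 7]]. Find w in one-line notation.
6 4 1 2 7 5 3 8

Reverse the RSK construction: for i from n down to 1, find the cell of Q containing i, remove the entry at that cell from P, and reverse-bump it up through P; the value ejected from row 1 is w(i).

Step i=8: Q has 8 at row 1, column 4; remove that cell from P, ejecting 8. So w(8) = 8. P is now [[1, 2, 3], [4, 5], [6, 7]].
Step i=7: Q has 7 at row 3, column 2; remove 7 from row 3 of P and reverse-bump: 7 enters row 2 and ejects 5; 5 enters row 1 and ejects 3. So w(7) = 3. P is now [[1, 2, 5], [4, 7], [6]].
Step i=6: Q has 6 at row 2, column 2; remove 7 from row 2 of P and reverse-bump: 7 enters row 1 and ejects 5. So w(6) = 5. P is now [[1, 2, 7], [4], [6]].
Step i=5: Q has 5 at row 1, column 3; remove that cell from P, ejecting 7. So w(5) = 7. P is now [[1, 2], [4], [6]].
Step i=4: Q has 4 at row 1, column 2; remove that cell from P, ejecting 2. So w(4) = 2. P is now [[1], [4], [6]].
Step i=3: Q has 3 at row 3, column 1; remove 6 from row 3 of P and reverse-bump: 6 enters row 2 and ejects 4; 4 enters row 1 and ejects 1. So w(3) = 1. P is now [[4], [6]].
Step i=2: Q has 2 at row 2, column 1; remove 6 from row 2 of P and reverse-bump: 6 enters row 1 and ejects 4. So w(2) = 4. P is now [[6]].
Step i=1: Q has 1 at row 1, column 1; remove that cell from P, ejecting 6. So w(1) = 6. P is now [].

So w = 6 4 1 2 7 5 3 8.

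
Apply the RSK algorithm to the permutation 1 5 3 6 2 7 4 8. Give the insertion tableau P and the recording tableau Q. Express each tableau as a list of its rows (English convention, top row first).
P = [[1, 2, 4, 7, 8], [3, 6], [5]], Q = [[1, 2, 4, 6, 8], [3, 7], [5]]

Insert each entry of the permutation into P by Schensted row insertion, recording in Q the position of each new cell.

Insert 1: appended to row 1. P = [[1]].
Insert 5: appended to row 1. P = [[1, 5]].
Insert 3: 3 bumps 5 from row 1; 5 starts row 2. P = [[1, 3], [5]].
Insert 6: appended to row 1. P = [[1, 3, 6], [5]].
Insert 2: 2 bumps 3 from row 1; 3 bumps 5 from row 2; 5 starts row 3. P = [[1, 2, 6], [3], [5]].
Insert 7: appended to row 1. P = [[1, 2, 6, 7], [3], [5]].
Insert 4: 4 bumps 6 from row 1; 6 appends to row 2. P = [[1, 2, 4, 7], [3, 6], [5]].
Insert 8: appended to row 1. P = [[1, 2, 4, 7, 8], [3, 6], [5]].

So P = [[1, 2, 4, 7, 8], [3, 6], [5]], Q = [[1, 2, 4, 6, 8], [3, 7], [5]].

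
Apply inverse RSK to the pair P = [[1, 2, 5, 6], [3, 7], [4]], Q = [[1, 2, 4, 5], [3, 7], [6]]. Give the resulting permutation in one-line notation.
Reverse the RSK construction: for i from n down to 1, find the cell of Q containing i, remove the entry at that cell from P, and reverse-bump it up through P; the value ejected from row 1 is w(i).

Step i=7: Q has 7 at row 2, column 2; remove 7 from row 2 of P and reverse-bump: 7 enters row 1 and ejects 6. So w(7) = 6. P is now [[1, 2, 5, 7], [3], [4]].
Step i=6: Q has 6 at row 3, column 1; remove 4 from row 3 of P and reverse-bump: 4 enters row 2 and ejects 3; 3 enters row 1 and ejects 2. So w(6) = 2. P is now [[1, 3, 5, 7], [4]].
Step i=5: Q has 5 at row 1, column 4; remove that cell from P, ejecting 7. So w(5) = 7. P is now [[1, 3, 5], [4]].
Step i=4: Q has 4 at row 1, column 3; remove that cell from P, ejecting 5. So w(4) = 5. P is now [[1, 3], [4]].
Step i=3: Q has 3 at row 2, column 1; remove 4 from row 2 of P and reverse-bump: 4 enters row 1 and ejects 3. So w(3) = 3. P is now [[1, 4]].
Step i=2: Q has 2 at row 1, column 2; remove that cell from P, ejecting 4. So w(2) = 4. P is now [[1]].
Step i=1: Q has 1 at row 1, column 1; remove that cell from P, ejecting 1. So w(1) = 1. P is now [].

So w = 1 4 3 5 7 2 6.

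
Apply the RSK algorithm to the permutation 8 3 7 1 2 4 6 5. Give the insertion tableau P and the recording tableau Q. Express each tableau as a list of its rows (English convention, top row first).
Insert each entry of the permutation into P by Schensted row insertion, recording in Q the position of each new cell.

Insert 8: appended to row 1. P = [[8]].
Insert 3: 3 bumps 8 from row 1; 8 starts row 2. P = [[3], [8]].
Insert 7: appended to row 1. P = [[3, 7], [8]].
Insert 1: 1 bumps 3 from row 1; 3 bumps 8 from row 2; 8 starts row 3. P = [[1, 7], [3], [8]].
Insert 2: 2 bumps 7 from row 1; 7 appends to row 2. P = [[1, 2], [3, 7], [8]].
Insert 4: appended to row 1. P = [[1, 2, 4], [3, 7], [8]].
Insert 6: appended to row 1. P = [[1, 2, 4, 6], [3, 7], [8]].
Insert 5: 5 bumps 6 from row 1; 6 bumps 7 from row 2; 7 bumps 8 from row 3; 8 starts row 4. P = [[1, 2, 4, 5], [3, 6], [7], [8]].

So P = [[1, 2, 4, 5], [3, 6], [7], [8]], Q = [[1, 3, 6, 7], [2, 5], [4], [8]].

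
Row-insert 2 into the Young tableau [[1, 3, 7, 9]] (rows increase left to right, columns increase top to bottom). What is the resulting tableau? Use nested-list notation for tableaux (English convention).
[[1, 2, 7, 9], [3]]

In row 1, 2 replaces 3 (the leftmost entry greater than 2); 3 is bumped to row 2. 3 starts a new row 2. The new tableau is [[1, 2, 7, 9], [3]].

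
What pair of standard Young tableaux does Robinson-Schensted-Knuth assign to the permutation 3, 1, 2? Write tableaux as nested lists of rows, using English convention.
Insert each entry of the permutation into P by Schensted row insertion, recording in Q the position of each new cell.

Insert 3: appended to row 1. P = [[3]].
Insert 1: 1 bumps 3 from row 1; 3 starts row 2. P = [[1], [3]].
Insert 2: appended to row 1. P = [[1, 2], [3]].

So P = [[1, 2], [3]], Q = [[1, 3], [2]].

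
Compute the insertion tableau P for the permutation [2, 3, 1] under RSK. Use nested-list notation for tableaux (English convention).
After inserting 2: P = [[2]].
After inserting 3: P = [[2, 3]].
After inserting 1: P = [[1, 3], [2]].

So P = [[1, 3], [2]].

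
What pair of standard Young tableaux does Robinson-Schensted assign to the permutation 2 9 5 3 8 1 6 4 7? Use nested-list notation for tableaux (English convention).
P = [[1, 3, 4, 7], [2, 6], [5, 8], [9]], Q = [[1, 2, 5, 9], [3, 7], [4, 8], [6]]

Insert each entry of the permutation into P by Schensted row insertion, recording in Q the position of each new cell.

Insert 2: appended to row 1. P = [[2]].
Insert 9: appended to row 1. P = [[2, 9]].
Insert 5: 5 bumps 9 from row 1; 9 starts row 2. P = [[2, 5], [9]].
Insert 3: 3 bumps 5 from row 1; 5 bumps 9 from row 2; 9 starts row 3. P = [[2, 3], [5], [9]].
Insert 8: appended to row 1. P = [[2, 3, 8], [5], [9]].
Insert 1: 1 bumps 2 from row 1; 2 bumps 5 from row 2; 5 bumps 9 from row 3; 9 starts row 4. P = [[1, 3, 8], [2], [5], [9]].
Insert 6: 6 bumps 8 from row 1; 8 appends to row 2. P = [[1, 3, 6], [2, 8], [5], [9]].
Insert 4: 4 bumps 6 from row 1; 6 bumps 8 from row 2; 8 appends to row 3. P = [[1, 3, 4], [2, 6], [5, 8], [9]].
Insert 7: appended to row 1. P = [[1, 3, 4, 7], [2, 6], [5, 8], [9]].

So P = [[1, 3, 4, 7], [2, 6], [5, 8], [9]], Q = [[1, 2, 5, 9], [3, 7], [4, 8], [6]].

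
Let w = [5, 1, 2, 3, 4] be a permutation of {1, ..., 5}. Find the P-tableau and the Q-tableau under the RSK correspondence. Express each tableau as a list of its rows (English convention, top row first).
P = [[1, 2, 3, 4], [5]], Q = [[1, 3, 4, 5], [2]]

Insert each entry of the permutation into P by Schensted row insertion, recording in Q the position of each new cell.

Insert 5: appended to row 1. P = [[5]], Q = [[1]].
Insert 1: 1 bumps 5 from row 1; 5 starts row 2. P = [[1], [5]], Q = [[1], [2]].
Insert 2: appended to row 1. P = [[1, 2], [5]], Q = [[1, 3], [2]].
Insert 3: appended to row 1. P = [[1, 2, 3], [5]], Q = [[1, 3, 4], [2]].
Insert 4: appended to row 1. P = [[1, 2, 3, 4], [5]], Q = [[1, 3, 4, 5], [2]].

So P = [[1, 2, 3, 4], [5]], Q = [[1, 3, 4, 5], [2]].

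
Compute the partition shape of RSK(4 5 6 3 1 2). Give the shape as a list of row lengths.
Row-insert each entry into an empty tableau.

After inserting 4: P = [[4]].
After inserting 5: P = [[4, 5]].
After inserting 6: P = [[4, 5, 6]].
After inserting 3: P = [[3, 5, 6], [4]].
After inserting 1: P = [[1, 5, 6], [3], [4]].
After inserting 2: P = [[1, 2, 6], [3, 5], [4]].

The final insertion tableau P = [[1, 2, 6], [3, 5], [4]] has shape [3, 2, 1].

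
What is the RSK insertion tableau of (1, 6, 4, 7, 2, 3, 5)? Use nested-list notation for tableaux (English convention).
Insert 1: appended to row 1. P = [[1]].
Insert 6: appended to row 1. P = [[1, 6]].
Insert 4: 4 bumps 6 from row 1; 6 starts row 2. P = [[1, 4], [6]].
Insert 7: appended to row 1. P = [[1, 4, 7], [6]].
Insert 2: 2 bumps 4 from row 1; 4 bumps 6 from row 2; 6 starts row 3. P = [[1, 2, 7], [4], [6]].
Insert 3: 3 bumps 7 from row 1; 7 appends to row 2. P = [[1, 2, 3], [4, 7], [6]].
Insert 5: appended to row 1. P = [[1, 2, 3, 5], [4, 7], [6]].

So P = [[1, 2, 3, 5], [4, 7], [6]].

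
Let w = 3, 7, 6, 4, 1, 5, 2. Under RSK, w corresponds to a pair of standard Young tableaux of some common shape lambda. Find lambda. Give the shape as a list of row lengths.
Row-insert each entry into an empty tableau.

After inserting 3: P = [[3]].
After inserting 7: P = [[3, 7]].
After inserting 6: P = [[3, 6], [7]].
After inserting 4: P = [[3, 4], [6], [7]].
After inserting 1: P = [[1, 4], [3], [6], [7]].
After inserting 5: P = [[1, 4, 5], [3], [6], [7]].
After inserting 2: P = [[1, 2, 5], [3, 4], [6], [7]].

The final insertion tableau P = [[1, 2, 5], [3, 4], [6], [7]] has shape [3, 2, 1, 1].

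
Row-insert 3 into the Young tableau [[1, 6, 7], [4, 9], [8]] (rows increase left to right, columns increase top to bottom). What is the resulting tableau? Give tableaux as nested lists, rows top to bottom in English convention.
[[1, 3, 7], [4, 6], [8, 9]]

In row 1, 3 replaces 6 (the leftmost entry greater than 3); 6 is bumped to row 2. In row 2, 6 replaces 9 (the leftmost entry greater than 6); 9 is bumped to row 3. 9 is appended to row 3. The new tableau is [[1, 3, 7], [4, 6], [8, 9]].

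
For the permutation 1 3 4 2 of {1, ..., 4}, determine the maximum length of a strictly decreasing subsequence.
2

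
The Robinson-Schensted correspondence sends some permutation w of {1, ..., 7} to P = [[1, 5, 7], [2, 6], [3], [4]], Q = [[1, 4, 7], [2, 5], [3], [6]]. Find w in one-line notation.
Reverse the RSK construction: for i from n down to 1, find the cell of Q containing i, remove the entry at that cell from P, and reverse-bump it up through P; the value ejected from row 1 is w(i).

Step i=7: Q has 7 at row 1, column 3; remove that cell from P, ejecting 7. So w(7) = 7. P is now [[1, 5], [2, 6], [3], [4]].
Step i=6: Q has 6 at row 4, column 1; remove 4 from row 4 of P and reverse-bump: 4 enters row 3 and ejects 3; 3 enters row 2 and ejects 2; 2 enters row 1 and ejects 1. So w(6) = 1. P is now [[2, 5], [3, 6], [4]].
Step i=5: Q has 5 at row 2, column 2; remove 6 from row 2 of P and reverse-bump: 6 enters row 1 and ejects 5. So w(5) = 5. P is now [[2, 6], [3], [4]].
Step i=4: Q has 4 at row 1, column 2; remove that cell from P, ejecting 6. So w(4) = 6. P is now [[2], [3], [4]].
Step i=3: Q has 3 at row 3, column 1; remove 4 from row 3 of P and reverse-bump: 4 enters row 2 and ejects 3; 3 enters row 1 and ejects 2. So w(3) = 2. P is now [[3], [4]].
Step i=2: Q has 2 at row 2, column 1; remove 4 from row 2 of P and reverse-bump: 4 enters row 1 and ejects 3. So w(2) = 3. P is now [[4]].
Step i=1: Q has 1 at row 1, column 1; remove that cell from P, ejecting 4. So w(1) = 4. P is now [].

So w = 4 3 2 6 5 1 7.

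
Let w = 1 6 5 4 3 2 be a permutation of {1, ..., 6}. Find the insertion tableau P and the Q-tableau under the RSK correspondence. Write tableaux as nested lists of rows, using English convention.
Insert each entry of the permutation into P by Schensted row insertion, recording in Q the position of each new cell.

After inserting 1: P = [[1]].
After inserting 6: P = [[1, 6]].
After inserting 5: P = [[1, 5], [6]].
After inserting 4: P = [[1, 4], [5], [6]].
After inserting 3: P = [[1, 3], [4], [5], [6]].
After inserting 2: P = [[1, 2], [3], [4], [5], [6]].

So P = [[1, 2], [3], [4], [5], [6]], Q = [[1, 2], [3], [4], [5], [6]].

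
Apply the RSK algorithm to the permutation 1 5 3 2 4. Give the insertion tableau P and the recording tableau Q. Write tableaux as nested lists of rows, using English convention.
P = [[1, 2, 4], [3], [5]], Q = [[1, 2, 5], [3], [4]]

Insert each entry of the permutation into P by Schensted row insertion, recording in Q the position of each new cell.

Insert 1: appended to row 1. P = [[1]].
Insert 5: appended to row 1. P = [[1, 5]].
Insert 3: 3 bumps 5 from row 1; 5 starts row 2. P = [[1, 3], [5]].
Insert 2: 2 bumps 3 from row 1; 3 bumps 5 from row 2; 5 starts row 3. P = [[1, 2], [3], [5]].
Insert 4: appended to row 1. P = [[1, 2, 4], [3], [5]].

So P = [[1, 2, 4], [3], [5]], Q = [[1, 2, 5], [3], [4]].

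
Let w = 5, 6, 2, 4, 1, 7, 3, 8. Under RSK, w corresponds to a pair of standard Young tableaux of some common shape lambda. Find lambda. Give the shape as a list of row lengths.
[4, 2, 2]

RSK row insertion gives P = [[1, 3, 7, 8], [2, 4], [5, 6]], which has shape [4, 2, 2].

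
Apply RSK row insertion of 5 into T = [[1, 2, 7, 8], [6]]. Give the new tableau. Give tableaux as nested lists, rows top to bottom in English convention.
[[1, 2, 5, 8], [6, 7]]

In row 1, 5 replaces 7 (the leftmost entry greater than 5); 7 is bumped to row 2. 7 is appended to row 2. The new tableau is [[1, 2, 5, 8], [6, 7]].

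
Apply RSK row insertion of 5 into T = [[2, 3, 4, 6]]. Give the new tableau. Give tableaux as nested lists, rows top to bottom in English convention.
In row 1, 5 replaces 6 (the leftmost entry greater than 5); 6 is bumped to row 2. 6 starts a new row 2. The new tableau is [[2, 3, 4, 5], [6]].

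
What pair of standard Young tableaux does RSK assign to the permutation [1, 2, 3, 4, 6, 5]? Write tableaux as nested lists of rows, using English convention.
P = [[1, 2, 3, 4, 5], [6]], Q = [[1, 2, 3, 4, 5], [6]]

Insert each entry of the permutation into P by Schensted row insertion, recording in Q the position of each new cell.

Insert 1: appended to row 1. P = [[1]].
Insert 2: appended to row 1. P = [[1, 2]].
Insert 3: appended to row 1. P = [[1, 2, 3]].
Insert 4: appended to row 1. P = [[1, 2, 3, 4]].
Insert 6: appended to row 1. P = [[1, 2, 3, 4, 6]].
Insert 5: 5 bumps 6 from row 1; 6 starts row 2. P = [[1, 2, 3, 4, 5], [6]].

So P = [[1, 2, 3, 4, 5], [6]], Q = [[1, 2, 3, 4, 5], [6]].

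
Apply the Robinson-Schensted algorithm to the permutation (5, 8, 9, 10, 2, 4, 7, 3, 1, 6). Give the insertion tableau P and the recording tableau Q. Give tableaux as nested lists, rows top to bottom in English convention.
Insert each entry of the permutation into P by Schensted row insertion, recording in Q the position of each new cell.

Insert 5: appended to row 1. P = [[5]].
Insert 8: appended to row 1. P = [[5, 8]].
Insert 9: appended to row 1. P = [[5, 8, 9]].
Insert 10: appended to row 1. P = [[5, 8, 9, 10]].
Insert 2: 2 bumps 5 from row 1; 5 starts row 2. P = [[2, 8, 9, 10], [5]].
Insert 4: 4 bumps 8 from row 1; 8 appends to row 2. P = [[2, 4, 9, 10], [5, 8]].
Insert 7: 7 bumps 9 from row 1; 9 appends to row 2. P = [[2, 4, 7, 10], [5, 8, 9]].
Insert 3: 3 bumps 4 from row 1; 4 bumps 5 from row 2; 5 starts row 3. P = [[2, 3, 7, 10], [4, 8, 9], [5]].
Insert 1: 1 bumps 2 from row 1; 2 bumps 4 from row 2; 4 bumps 5 from row 3; 5 starts row 4. P = [[1, 3, 7, 10], [2, 8, 9], [4], [5]].
Insert 6: 6 bumps 7 from row 1; 7 bumps 8 from row 2; 8 appends to row 3. P = [[1, 3, 6, 10], [2, 7, 9], [4, 8], [5]].

So P = [[1, 3, 6, 10], [2, 7, 9], [4, 8], [5]], Q = [[1, 2, 3, 4], [5, 6, 7], [8, 10], [9]].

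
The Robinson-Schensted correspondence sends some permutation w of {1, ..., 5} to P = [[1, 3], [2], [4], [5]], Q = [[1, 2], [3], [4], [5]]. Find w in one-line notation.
2 5 4 3 1

Reverse RSK: for i = n, n-1, ..., 1, locate i in Q, remove the corresponding corner cell from P, and reverse-bump its entry up through P; the value ejected from row 1 is w(i).

So w = 2 5 4 3 1.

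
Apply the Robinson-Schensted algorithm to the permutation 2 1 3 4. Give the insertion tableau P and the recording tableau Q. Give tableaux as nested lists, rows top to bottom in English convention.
P = [[1, 3, 4], [2]], Q = [[1, 3, 4], [2]]

Insert each entry of the permutation into P by Schensted row insertion, recording in Q the position of each new cell.

Insert 2: appended to row 1. P = [[2]].
Insert 1: 1 bumps 2 from row 1; 2 starts row 2. P = [[1], [2]].
Insert 3: appended to row 1. P = [[1, 3], [2]].
Insert 4: appended to row 1. P = [[1, 3, 4], [2]].

So P = [[1, 3, 4], [2]], Q = [[1, 3, 4], [2]].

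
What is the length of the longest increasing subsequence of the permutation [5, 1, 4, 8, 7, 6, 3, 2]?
3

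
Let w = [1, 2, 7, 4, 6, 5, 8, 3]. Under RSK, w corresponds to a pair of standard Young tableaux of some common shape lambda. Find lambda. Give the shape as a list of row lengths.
[5, 1, 1, 1]

Row-insert each entry into an empty tableau.

After inserting 1: P = [[1]].
After inserting 2: P = [[1, 2]].
After inserting 7: P = [[1, 2, 7]].
After inserting 4: P = [[1, 2, 4], [7]].
After inserting 6: P = [[1, 2, 4, 6], [7]].
After inserting 5: P = [[1, 2, 4, 5], [6], [7]].
After inserting 8: P = [[1, 2, 4, 5, 8], [6], [7]].
After inserting 3: P = [[1, 2, 3, 5, 8], [4], [6], [7]].

The final insertion tableau P = [[1, 2, 3, 5, 8], [4], [6], [7]] has shape [5, 1, 1, 1].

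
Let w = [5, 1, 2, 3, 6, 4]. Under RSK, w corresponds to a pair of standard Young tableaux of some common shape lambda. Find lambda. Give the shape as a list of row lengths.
[4, 2]

Row-insert each entry into an empty tableau.

After inserting 5: P = [[5]].
After inserting 1: P = [[1], [5]].
After inserting 2: P = [[1, 2], [5]].
After inserting 3: P = [[1, 2, 3], [5]].
After inserting 6: P = [[1, 2, 3, 6], [5]].
After inserting 4: P = [[1, 2, 3, 4], [5, 6]].

The final insertion tableau P = [[1, 2, 3, 4], [5, 6]] has shape [4, 2].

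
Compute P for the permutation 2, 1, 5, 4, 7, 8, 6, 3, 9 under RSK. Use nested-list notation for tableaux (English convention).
Insert 2: appended to row 1. P = [[2]].
Insert 1: 1 bumps 2 from row 1; 2 starts row 2. P = [[1], [2]].
Insert 5: appended to row 1. P = [[1, 5], [2]].
Insert 4: 4 bumps 5 from row 1; 5 appends to row 2. P = [[1, 4], [2, 5]].
Insert 7: appended to row 1. P = [[1, 4, 7], [2, 5]].
Insert 8: appended to row 1. P = [[1, 4, 7, 8], [2, 5]].
Insert 6: 6 bumps 7 from row 1; 7 appends to row 2. P = [[1, 4, 6, 8], [2, 5, 7]].
Insert 3: 3 bumps 4 from row 1; 4 bumps 5 from row 2; 5 starts row 3. P = [[1, 3, 6, 8], [2, 4, 7], [5]].
Insert 9: appended to row 1. P = [[1, 3, 6, 8, 9], [2, 4, 7], [5]].

So P = [[1, 3, 6, 8, 9], [2, 4, 7], [5]].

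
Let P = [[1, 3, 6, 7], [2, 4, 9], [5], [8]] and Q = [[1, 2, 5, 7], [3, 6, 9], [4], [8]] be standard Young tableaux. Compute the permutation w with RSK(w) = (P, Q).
Reverse RSK: for i = n, n-1, ..., 1, locate i in Q, remove the corresponding corner cell from P, and reverse-bump its entry up through P; the value ejected from row 1 is w(i).

So w = 2 8 5 1 6 4 9 3 7.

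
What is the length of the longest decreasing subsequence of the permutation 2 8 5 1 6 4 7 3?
4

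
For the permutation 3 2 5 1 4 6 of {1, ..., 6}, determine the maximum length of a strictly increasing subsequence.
3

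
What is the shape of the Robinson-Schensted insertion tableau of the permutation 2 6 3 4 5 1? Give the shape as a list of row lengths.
[4, 1, 1]

Row-insert each entry into an empty tableau.

After inserting 2: P = [[2]].
After inserting 6: P = [[2, 6]].
After inserting 3: P = [[2, 3], [6]].
After inserting 4: P = [[2, 3, 4], [6]].
After inserting 5: P = [[2, 3, 4, 5], [6]].
After inserting 1: P = [[1, 3, 4, 5], [2], [6]].

The final insertion tableau P = [[1, 3, 4, 5], [2], [6]] has shape [4, 1, 1].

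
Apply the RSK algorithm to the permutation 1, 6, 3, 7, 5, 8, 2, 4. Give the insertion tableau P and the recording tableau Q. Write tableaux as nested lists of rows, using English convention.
Insert each entry of the permutation into P by Schensted row insertion, recording in Q the position of each new cell.

Insert 1: appended to row 1. P = [[1]].
Insert 6: appended to row 1. P = [[1, 6]].
Insert 3: 3 bumps 6 from row 1; 6 starts row 2. P = [[1, 3], [6]].
Insert 7: appended to row 1. P = [[1, 3, 7], [6]].
Insert 5: 5 bumps 7 from row 1; 7 appends to row 2. P = [[1, 3, 5], [6, 7]].
Insert 8: appended to row 1. P = [[1, 3, 5, 8], [6, 7]].
Insert 2: 2 bumps 3 from row 1; 3 bumps 6 from row 2; 6 starts row 3. P = [[1, 2, 5, 8], [3, 7], [6]].
Insert 4: 4 bumps 5 from row 1; 5 bumps 7 from row 2; 7 appends to row 3. P = [[1, 2, 4, 8], [3, 5], [6, 7]].

So P = [[1, 2, 4, 8], [3, 5], [6, 7]], Q = [[1, 2, 4, 6], [3, 5], [7, 8]].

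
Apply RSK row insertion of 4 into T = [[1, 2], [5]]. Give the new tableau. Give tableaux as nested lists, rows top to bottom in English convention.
[[1, 2, 4], [5]]

4 is larger than every entry of row 1, so it is appended to row 1. The new tableau is [[1, 2, 4], [5]].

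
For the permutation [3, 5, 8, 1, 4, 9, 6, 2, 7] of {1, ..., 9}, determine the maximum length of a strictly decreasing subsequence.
3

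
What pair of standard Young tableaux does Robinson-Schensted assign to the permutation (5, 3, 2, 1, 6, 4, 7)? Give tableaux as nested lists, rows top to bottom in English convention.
Insert each entry of the permutation into P by Schensted row insertion, recording in Q the position of each new cell.

After inserting 5: P = [[5]].
After inserting 3: P = [[3], [5]].
After inserting 2: P = [[2], [3], [5]].
After inserting 1: P = [[1], [2], [3], [5]].
After inserting 6: P = [[1, 6], [2], [3], [5]].
After inserting 4: P = [[1, 4], [2, 6], [3], [5]].
After inserting 7: P = [[1, 4, 7], [2, 6], [3], [5]].

So P = [[1, 4, 7], [2, 6], [3], [5]], Q = [[1, 5, 7], [2, 6], [3], [4]].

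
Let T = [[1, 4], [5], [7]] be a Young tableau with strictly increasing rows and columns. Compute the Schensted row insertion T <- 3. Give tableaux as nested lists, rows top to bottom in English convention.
[[1, 3], [4], [5], [7]]

In row 1, 3 replaces 4 (the leftmost entry greater than 3); 4 is bumped to row 2. In row 2, 4 replaces 5 (the leftmost entry greater than 4); 5 is bumped to row 3. In row 3, 5 replaces 7 (the leftmost entry greater than 5); 7 is bumped to row 4. 7 starts a new row 4. The new tableau is [[1, 3], [4], [5], [7]].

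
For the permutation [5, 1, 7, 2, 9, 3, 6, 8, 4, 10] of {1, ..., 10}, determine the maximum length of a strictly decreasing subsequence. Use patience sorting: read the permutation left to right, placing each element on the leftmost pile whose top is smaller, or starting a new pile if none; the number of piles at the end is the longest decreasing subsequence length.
5: new pile. tops = [5]
1: new pile. tops = [5, 1]
7: onto pile 1 (replacing 5). tops = [7, 1]
2: onto pile 2 (replacing 1). tops = [7, 2]
9: onto pile 1 (replacing 7). tops = [9, 2]
3: onto pile 2 (replacing 2). tops = [9, 3]
6: onto pile 2 (replacing 3). tops = [9, 6]
8: onto pile 2 (replacing 6). tops = [9, 8]
4: new pile. tops = [9, 8, 4]
10: onto pile 1 (replacing 9). tops = [10, 8, 4]

3 piles, so the longest decreasing subsequence has length 3.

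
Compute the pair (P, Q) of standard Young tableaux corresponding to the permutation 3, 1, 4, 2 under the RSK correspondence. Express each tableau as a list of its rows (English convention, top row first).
P = [[1, 2], [3, 4]], Q = [[1, 3], [2, 4]]

Insert each entry of the permutation into P by Schensted row insertion, recording in Q the position of each new cell.

Insert 3: appended to row 1. P = [[3]].
Insert 1: 1 bumps 3 from row 1; 3 starts row 2. P = [[1], [3]].
Insert 4: appended to row 1. P = [[1, 4], [3]].
Insert 2: 2 bumps 4 from row 1; 4 appends to row 2. P = [[1, 2], [3, 4]].

So P = [[1, 2], [3, 4]], Q = [[1, 3], [2, 4]].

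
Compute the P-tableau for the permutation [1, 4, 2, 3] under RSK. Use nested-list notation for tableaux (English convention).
P = [[1, 2, 3], [4]]

Insert 1: appended to row 1. P = [[1]].
Insert 4: appended to row 1. P = [[1, 4]].
Insert 2: 2 bumps 4 from row 1; 4 starts row 2. P = [[1, 2], [4]].
Insert 3: appended to row 1. P = [[1, 2, 3], [4]].

So P = [[1, 2, 3], [4]].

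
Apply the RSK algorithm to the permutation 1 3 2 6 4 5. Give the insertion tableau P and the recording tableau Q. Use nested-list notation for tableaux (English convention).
Insert each entry of the permutation into P by Schensted row insertion, recording in Q the position of each new cell.

Insert 1: appended to row 1. P = [[1]].
Insert 3: appended to row 1. P = [[1, 3]].
Insert 2: 2 bumps 3 from row 1; 3 starts row 2. P = [[1, 2], [3]].
Insert 6: appended to row 1. P = [[1, 2, 6], [3]].
Insert 4: 4 bumps 6 from row 1; 6 appends to row 2. P = [[1, 2, 4], [3, 6]].
Insert 5: appended to row 1. P = [[1, 2, 4, 5], [3, 6]].

So P = [[1, 2, 4, 5], [3, 6]], Q = [[1, 2, 4, 6], [3, 5]].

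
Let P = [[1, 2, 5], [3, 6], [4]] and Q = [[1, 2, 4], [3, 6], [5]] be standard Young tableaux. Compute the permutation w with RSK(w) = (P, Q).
Reverse the RSK construction: for i from n down to 1, find the cell of Q containing i, remove the entry at that cell from P, and reverse-bump it up through P; the value ejected from row 1 is w(i).

Step i=6: Q has 6 at row 2, column 2; remove 6 from row 2 of P and reverse-bump: 6 enters row 1 and ejects 5. So w(6) = 5. P is now [[1, 2, 6], [3], [4]].
Step i=5: Q has 5 at row 3, column 1; remove 4 from row 3 of P and reverse-bump: 4 enters row 2 and ejects 3; 3 enters row 1 and ejects 2. So w(5) = 2. P is now [[1, 3, 6], [4]].
Step i=4: Q has 4 at row 1, column 3; remove that cell from P, ejecting 6. So w(4) = 6. P is now [[1, 3], [4]].
Step i=3: Q has 3 at row 2, column 1; remove 4 from row 2 of P and reverse-bump: 4 enters row 1 and ejects 3. So w(3) = 3. P is now [[1, 4]].
Step i=2: Q has 2 at row 1, column 2; remove that cell from P, ejecting 4. So w(2) = 4. P is now [[1]].
Step i=1: Q has 1 at row 1, column 1; remove that cell from P, ejecting 1. So w(1) = 1. P is now [].

So w = 1 4 3 6 2 5.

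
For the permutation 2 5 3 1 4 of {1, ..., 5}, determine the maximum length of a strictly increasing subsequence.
3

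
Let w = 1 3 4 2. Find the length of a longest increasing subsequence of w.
3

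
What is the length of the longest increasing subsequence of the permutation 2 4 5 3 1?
3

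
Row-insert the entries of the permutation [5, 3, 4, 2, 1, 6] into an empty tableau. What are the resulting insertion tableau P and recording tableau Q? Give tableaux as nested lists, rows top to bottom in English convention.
Insert each entry of the permutation into P by Schensted row insertion, recording in Q the position of each new cell.

After inserting 5: P = [[5]].
After inserting 3: P = [[3], [5]].
After inserting 4: P = [[3, 4], [5]].
After inserting 2: P = [[2, 4], [3], [5]].
After inserting 1: P = [[1, 4], [2], [3], [5]].
After inserting 6: P = [[1, 4, 6], [2], [3], [5]].

So P = [[1, 4, 6], [2], [3], [5]], Q = [[1, 3, 6], [2], [4], [5]].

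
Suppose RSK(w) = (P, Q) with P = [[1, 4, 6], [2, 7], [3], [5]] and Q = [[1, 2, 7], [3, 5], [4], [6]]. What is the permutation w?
5 7 3 2 4 1 6

Reverse the RSK construction: for i from n down to 1, find the cell of Q containing i, remove the entry at that cell from P, and reverse-bump it up through P; the value ejected from row 1 is w(i).

Step i=7: Q has 7 at row 1, column 3; remove that cell from P, ejecting 6. So w(7) = 6. P is now [[1, 4], [2, 7], [3], [5]].
Step i=6: Q has 6 at row 4, column 1; remove 5 from row 4 of P and reverse-bump: 5 enters row 3 and ejects 3; 3 enters row 2 and ejects 2; 2 enters row 1 and ejects 1. So w(6) = 1. P is now [[2, 4], [3, 7], [5]].
Step i=5: Q has 5 at row 2, column 2; remove 7 from row 2 of P and reverse-bump: 7 enters row 1 and ejects 4. So w(5) = 4. P is now [[2, 7], [3], [5]].
Step i=4: Q has 4 at row 3, column 1; remove 5 from row 3 of P and reverse-bump: 5 enters row 2 and ejects 3; 3 enters row 1 and ejects 2. So w(4) = 2. P is now [[3, 7], [5]].
Step i=3: Q has 3 at row 2, column 1; remove 5 from row 2 of P and reverse-bump: 5 enters row 1 and ejects 3. So w(3) = 3. P is now [[5, 7]].
Step i=2: Q has 2 at row 1, column 2; remove that cell from P, ejecting 7. So w(2) = 7. P is now [[5]].
Step i=1: Q has 1 at row 1, column 1; remove that cell from P, ejecting 5. So w(1) = 5. P is now [].

So w = 5 7 3 2 4 1 6.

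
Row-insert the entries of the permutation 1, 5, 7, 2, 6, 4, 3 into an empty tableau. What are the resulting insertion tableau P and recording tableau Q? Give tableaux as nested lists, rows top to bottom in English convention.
P = [[1, 2, 3], [4, 6], [5], [7]], Q = [[1, 2, 3], [4, 5], [6], [7]]

Insert each entry of the permutation into P by Schensted row insertion, recording in Q the position of each new cell.

After inserting 1: P = [[1]].
After inserting 5: P = [[1, 5]].
After inserting 7: P = [[1, 5, 7]].
After inserting 2: P = [[1, 2, 7], [5]].
After inserting 6: P = [[1, 2, 6], [5, 7]].
After inserting 4: P = [[1, 2, 4], [5, 6], [7]].
After inserting 3: P = [[1, 2, 3], [4, 6], [5], [7]].

So P = [[1, 2, 3], [4, 6], [5], [7]], Q = [[1, 2, 3], [4, 5], [6], [7]].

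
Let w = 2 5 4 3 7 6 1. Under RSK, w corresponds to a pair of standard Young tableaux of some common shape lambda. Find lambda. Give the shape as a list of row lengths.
Row-insert each entry into an empty tableau.

After inserting 2: P = [[2]].
After inserting 5: P = [[2, 5]].
After inserting 4: P = [[2, 4], [5]].
After inserting 3: P = [[2, 3], [4], [5]].
After inserting 7: P = [[2, 3, 7], [4], [5]].
After inserting 6: P = [[2, 3, 6], [4, 7], [5]].
After inserting 1: P = [[1, 3, 6], [2, 7], [4], [5]].

The final insertion tableau P = [[1, 3, 6], [2, 7], [4], [5]] has shape [3, 2, 1, 1].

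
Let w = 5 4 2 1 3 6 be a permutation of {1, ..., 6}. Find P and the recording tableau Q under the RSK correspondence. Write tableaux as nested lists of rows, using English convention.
Insert each entry of the permutation into P by Schensted row insertion, recording in Q the position of each new cell.

Insert 5: appended to row 1. P = [[5]].
Insert 4: 4 bumps 5 from row 1; 5 starts row 2. P = [[4], [5]].
Insert 2: 2 bumps 4 from row 1; 4 bumps 5 from row 2; 5 starts row 3. P = [[2], [4], [5]].
Insert 1: 1 bumps 2 from row 1; 2 bumps 4 from row 2; 4 bumps 5 from row 3; 5 starts row 4. P = [[1], [2], [4], [5]].
Insert 3: appended to row 1. P = [[1, 3], [2], [4], [5]].
Insert 6: appended to row 1. P = [[1, 3, 6], [2], [4], [5]].

So P = [[1, 3, 6], [2], [4], [5]], Q = [[1, 5, 6], [2], [3], [4]].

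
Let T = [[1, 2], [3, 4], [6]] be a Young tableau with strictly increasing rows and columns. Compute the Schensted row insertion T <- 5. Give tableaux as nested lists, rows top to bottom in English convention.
5 is larger than every entry of row 1, so it is appended to row 1. The new tableau is [[1, 2, 5], [3, 4], [6]].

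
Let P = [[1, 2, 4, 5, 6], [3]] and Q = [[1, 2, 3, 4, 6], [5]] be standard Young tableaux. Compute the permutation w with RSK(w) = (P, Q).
Reverse the RSK construction: for i from n down to 1, find the cell of Q containing i, remove the entry at that cell from P, and reverse-bump it up through P; the value ejected from row 1 is w(i).

Step i=6: Q has 6 at row 1, column 5; remove that cell from P, ejecting 6. So w(6) = 6. P is now [[1, 2, 4, 5], [3]].
Step i=5: Q has 5 at row 2, column 1; remove 3 from row 2 of P and reverse-bump: 3 enters row 1 and ejects 2. So w(5) = 2. P is now [[1, 3, 4, 5]].
Step i=4: Q has 4 at row 1, column 4; remove that cell from P, ejecting 5. So w(4) = 5. P is now [[1, 3, 4]].
Step i=3: Q has 3 at row 1, column 3; remove that cell from P, ejecting 4. So w(3) = 4. P is now [[1, 3]].
Step i=2: Q has 2 at row 1, column 2; remove that cell from P, ejecting 3. So w(2) = 3. P is now [[1]].
Step i=1: Q has 1 at row 1, column 1; remove that cell from P, ejecting 1. So w(1) = 1. P is now [].

So w = 1 3 4 5 2 6.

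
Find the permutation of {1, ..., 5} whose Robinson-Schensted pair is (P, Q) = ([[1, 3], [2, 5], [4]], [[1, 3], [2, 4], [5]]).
4 2 5 3 1

Reverse the RSK construction: for i from n down to 1, find the cell of Q containing i, remove the entry at that cell from P, and reverse-bump it up through P; the value ejected from row 1 is w(i).

Step i=5: Q has 5 at row 3, column 1; remove 4 from row 3 of P and reverse-bump: 4 enters row 2 and ejects 2; 2 enters row 1 and ejects 1. So w(5) = 1. P is now [[2, 3], [4, 5]].
Step i=4: Q has 4 at row 2, column 2; remove 5 from row 2 of P and reverse-bump: 5 enters row 1 and ejects 3. So w(4) = 3. P is now [[2, 5], [4]].
Step i=3: Q has 3 at row 1, column 2; remove that cell from P, ejecting 5. So w(3) = 5. P is now [[2], [4]].
Step i=2: Q has 2 at row 2, column 1; remove 4 from row 2 of P and reverse-bump: 4 enters row 1 and ejects 2. So w(2) = 2. P is now [[4]].
Step i=1: Q has 1 at row 1, column 1; remove that cell from P, ejecting 4. So w(1) = 4. P is now [].

So w = 4 2 5 3 1.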